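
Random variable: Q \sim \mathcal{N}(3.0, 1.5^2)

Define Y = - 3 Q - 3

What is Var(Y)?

For Y = aQ + b: Var(Y) = a² * Var(Q)
Var(Q) = 1.5^2 = 2.25
Var(Y) = (-3)² * 2.25 = 9 * 2.25 = 20.25

20.25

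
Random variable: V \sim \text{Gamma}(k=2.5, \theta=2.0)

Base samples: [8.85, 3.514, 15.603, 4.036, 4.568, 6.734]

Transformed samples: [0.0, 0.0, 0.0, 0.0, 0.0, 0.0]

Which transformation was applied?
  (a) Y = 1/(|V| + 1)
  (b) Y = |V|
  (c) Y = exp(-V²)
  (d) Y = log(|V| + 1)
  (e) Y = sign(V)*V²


Checking option (c) Y = exp(-V²):
  V = 8.85 -> Y = 0.0 ✓
  V = 3.514 -> Y = 0.0 ✓
  V = 15.603 -> Y = 0.0 ✓
All samples match this transformation.

(c) exp(-V²)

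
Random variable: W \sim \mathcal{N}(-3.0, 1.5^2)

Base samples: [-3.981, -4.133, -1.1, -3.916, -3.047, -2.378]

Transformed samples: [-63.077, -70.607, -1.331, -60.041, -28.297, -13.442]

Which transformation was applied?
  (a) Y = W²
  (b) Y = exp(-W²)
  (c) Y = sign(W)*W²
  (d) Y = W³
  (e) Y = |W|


Checking option (d) Y = W³:
  W = -3.981 -> Y = -63.077 ✓
  W = -4.133 -> Y = -70.607 ✓
  W = -1.1 -> Y = -1.331 ✓
All samples match this transformation.

(d) W³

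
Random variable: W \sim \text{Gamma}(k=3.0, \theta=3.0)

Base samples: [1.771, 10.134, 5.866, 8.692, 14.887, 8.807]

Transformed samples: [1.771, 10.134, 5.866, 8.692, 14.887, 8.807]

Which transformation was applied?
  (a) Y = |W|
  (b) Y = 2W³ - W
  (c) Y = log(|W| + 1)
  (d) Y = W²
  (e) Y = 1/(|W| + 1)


Checking option (a) Y = |W|:
  W = 1.771 -> Y = 1.771 ✓
  W = 10.134 -> Y = 10.134 ✓
  W = 5.866 -> Y = 5.866 ✓
All samples match this transformation.

(a) |W|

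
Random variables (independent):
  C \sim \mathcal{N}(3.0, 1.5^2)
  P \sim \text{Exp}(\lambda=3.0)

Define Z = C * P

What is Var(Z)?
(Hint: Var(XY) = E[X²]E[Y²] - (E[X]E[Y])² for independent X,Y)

Var(XY) = E[X²]E[Y²] - (E[X]E[Y])²
E[C] = 3, Var(C) = 2.25
E[P] = 0.33333333, Var(P) = 0.11111111
E[C²] = 2.25 + 3² = 11.25
E[P²] = 0.11111111 + 0.33333333² = 0.22222222
Var(Z) = 11.25*0.22222222 - (3*0.33333333)²
= 2.5 - 1 = 1.5

1.5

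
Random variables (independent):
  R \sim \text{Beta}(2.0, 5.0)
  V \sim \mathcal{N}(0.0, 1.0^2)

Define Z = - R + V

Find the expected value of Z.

E[Z] = -1*E[R] + 1*E[V]
E[R] = 0.28571429
E[V] = 0
E[Z] = -1*0.28571429 + 1*0 = -0.28571429

-0.28571429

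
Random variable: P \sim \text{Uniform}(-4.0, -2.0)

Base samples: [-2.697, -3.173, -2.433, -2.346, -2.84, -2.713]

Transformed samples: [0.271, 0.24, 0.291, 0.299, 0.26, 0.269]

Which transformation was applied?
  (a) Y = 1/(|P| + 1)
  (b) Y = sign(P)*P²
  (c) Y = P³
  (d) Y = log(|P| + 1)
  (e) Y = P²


Checking option (a) Y = 1/(|P| + 1):
  P = -2.697 -> Y = 0.271 ✓
  P = -3.173 -> Y = 0.24 ✓
  P = -2.433 -> Y = 0.291 ✓
All samples match this transformation.

(a) 1/(|P| + 1)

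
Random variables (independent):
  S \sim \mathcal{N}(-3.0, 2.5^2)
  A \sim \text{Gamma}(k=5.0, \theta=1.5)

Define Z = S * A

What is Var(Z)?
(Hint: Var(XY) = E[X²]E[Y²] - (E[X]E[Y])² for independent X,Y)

Var(XY) = E[X²]E[Y²] - (E[X]E[Y])²
E[S] = -3, Var(S) = 6.25
E[A] = 7.5, Var(A) = 11.25
E[S²] = 6.25 + (-3)² = 15.25
E[A²] = 11.25 + 7.5² = 67.5
Var(Z) = 15.25*67.5 - (-3*7.5)²
= 1029.375 - 506.25 = 523.125

523.125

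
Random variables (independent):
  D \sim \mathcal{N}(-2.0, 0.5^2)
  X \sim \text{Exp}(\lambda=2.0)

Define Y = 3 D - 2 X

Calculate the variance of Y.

For independent RVs: Var(aX + bY) = a²Var(X) + b²Var(Y)
Var(D) = 0.25
Var(X) = 0.25
Var(Y) = 3²*0.25 + (-2)²*0.25
= 9*0.25 + 4*0.25 = 3.25

3.25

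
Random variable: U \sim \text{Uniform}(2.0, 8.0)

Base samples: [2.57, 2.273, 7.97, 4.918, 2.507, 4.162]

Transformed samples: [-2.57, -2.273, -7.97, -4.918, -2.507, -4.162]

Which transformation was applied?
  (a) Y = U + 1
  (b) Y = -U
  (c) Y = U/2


Checking option (b) Y = -U:
  U = 2.57 -> Y = -2.57 ✓
  U = 2.273 -> Y = -2.273 ✓
  U = 7.97 -> Y = -7.97 ✓
All samples match this transformation.

(b) -U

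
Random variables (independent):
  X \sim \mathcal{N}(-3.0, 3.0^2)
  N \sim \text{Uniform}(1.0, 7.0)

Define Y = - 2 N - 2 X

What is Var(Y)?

For independent RVs: Var(aX + bY) = a²Var(X) + b²Var(Y)
Var(X) = 9
Var(N) = 3
Var(Y) = (-2)²*9 + (-2)²*3
= 4*9 + 4*3 = 48

48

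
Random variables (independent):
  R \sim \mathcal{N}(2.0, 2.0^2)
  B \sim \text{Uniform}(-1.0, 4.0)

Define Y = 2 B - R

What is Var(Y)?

For independent RVs: Var(aX + bY) = a²Var(X) + b²Var(Y)
Var(R) = 4
Var(B) = 2.0833333
Var(Y) = (-1)²*4 + 2²*2.0833333
= 1*4 + 4*2.0833333 = 12.333333

12.333333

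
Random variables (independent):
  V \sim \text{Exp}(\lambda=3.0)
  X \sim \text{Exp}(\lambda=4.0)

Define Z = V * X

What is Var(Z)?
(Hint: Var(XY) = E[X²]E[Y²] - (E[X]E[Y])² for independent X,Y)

Var(XY) = E[X²]E[Y²] - (E[X]E[Y])²
E[V] = 0.33333333, Var(V) = 0.11111111
E[X] = 0.25, Var(X) = 0.0625
E[V²] = 0.11111111 + 0.33333333² = 0.22222222
E[X²] = 0.0625 + 0.25² = 0.125
Var(Z) = 0.22222222*0.125 - (0.33333333*0.25)²
= 0.027777778 - 0.0069444444 = 0.020833333

0.020833333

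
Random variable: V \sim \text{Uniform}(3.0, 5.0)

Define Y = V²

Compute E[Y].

Using E[X²] = Var(X) + (E[X])²:
E[V] = 4
Var(V) = (5 - 3)^2/12 = 0.33333333
E[V²] = 0.33333333 + 4² = 0.33333333 + 16 = 16.333333

16.333333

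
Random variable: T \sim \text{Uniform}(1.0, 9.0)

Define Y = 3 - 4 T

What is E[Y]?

For Y = -4T + 3:
E[Y] = -4 * E[T] + 3
E[T] = (1 + 9)/2 = 5
E[Y] = -4 * 5 + 3 = -17

-17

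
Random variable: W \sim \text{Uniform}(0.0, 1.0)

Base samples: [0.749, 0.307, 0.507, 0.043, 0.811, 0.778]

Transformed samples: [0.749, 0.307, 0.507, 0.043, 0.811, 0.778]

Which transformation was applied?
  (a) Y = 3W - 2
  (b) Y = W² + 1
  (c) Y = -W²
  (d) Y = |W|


Checking option (d) Y = |W|:
  W = 0.749 -> Y = 0.749 ✓
  W = 0.307 -> Y = 0.307 ✓
  W = 0.507 -> Y = 0.507 ✓
All samples match this transformation.

(d) |W|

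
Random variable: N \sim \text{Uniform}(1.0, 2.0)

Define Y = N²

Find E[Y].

Using E[X²] = Var(X) + (E[X])²:
E[N] = 1.5
Var(N) = (2 - 1)^2/12 = 0.083333333
E[N²] = 0.083333333 + 1.5² = 0.083333333 + 2.25 = 2.3333333

2.3333333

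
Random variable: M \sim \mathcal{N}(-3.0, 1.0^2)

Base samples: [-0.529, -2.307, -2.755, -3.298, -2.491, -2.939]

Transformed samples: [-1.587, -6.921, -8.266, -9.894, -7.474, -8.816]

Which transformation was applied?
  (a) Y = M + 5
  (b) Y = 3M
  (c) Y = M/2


Checking option (b) Y = 3M:
  M = -0.529 -> Y = -1.587 ✓
  M = -2.307 -> Y = -6.921 ✓
  M = -2.755 -> Y = -8.266 ✓
All samples match this transformation.

(b) 3M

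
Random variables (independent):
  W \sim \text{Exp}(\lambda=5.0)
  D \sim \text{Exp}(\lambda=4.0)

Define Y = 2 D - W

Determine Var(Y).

For independent RVs: Var(aX + bY) = a²Var(X) + b²Var(Y)
Var(W) = 0.04
Var(D) = 0.0625
Var(Y) = (-1)²*0.04 + 2²*0.0625
= 1*0.04 + 4*0.0625 = 0.29

0.29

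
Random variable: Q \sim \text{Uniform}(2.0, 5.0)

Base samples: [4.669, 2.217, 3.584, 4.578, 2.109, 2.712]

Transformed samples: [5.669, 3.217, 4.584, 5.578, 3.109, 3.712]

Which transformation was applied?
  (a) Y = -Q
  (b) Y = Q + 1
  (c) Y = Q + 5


Checking option (b) Y = Q + 1:
  Q = 4.669 -> Y = 5.669 ✓
  Q = 2.217 -> Y = 3.217 ✓
  Q = 3.584 -> Y = 4.584 ✓
All samples match this transformation.

(b) Q + 1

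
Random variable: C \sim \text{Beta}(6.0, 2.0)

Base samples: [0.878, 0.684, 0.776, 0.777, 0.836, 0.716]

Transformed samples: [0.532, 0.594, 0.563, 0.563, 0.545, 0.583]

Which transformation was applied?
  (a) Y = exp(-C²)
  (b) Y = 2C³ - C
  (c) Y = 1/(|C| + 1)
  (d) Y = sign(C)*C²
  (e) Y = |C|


Checking option (c) Y = 1/(|C| + 1):
  C = 0.878 -> Y = 0.532 ✓
  C = 0.684 -> Y = 0.594 ✓
  C = 0.776 -> Y = 0.563 ✓
All samples match this transformation.

(c) 1/(|C| + 1)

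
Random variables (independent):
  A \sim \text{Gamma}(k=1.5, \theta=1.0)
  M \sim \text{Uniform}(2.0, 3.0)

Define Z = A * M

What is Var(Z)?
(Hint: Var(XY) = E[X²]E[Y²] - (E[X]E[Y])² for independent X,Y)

Var(XY) = E[X²]E[Y²] - (E[X]E[Y])²
E[A] = 1.5, Var(A) = 1.5
E[M] = 2.5, Var(M) = 0.083333333
E[A²] = 1.5 + 1.5² = 3.75
E[M²] = 0.083333333 + 2.5² = 6.3333333
Var(Z) = 3.75*6.3333333 - (1.5*2.5)²
= 23.75 - 14.0625 = 9.6875

9.6875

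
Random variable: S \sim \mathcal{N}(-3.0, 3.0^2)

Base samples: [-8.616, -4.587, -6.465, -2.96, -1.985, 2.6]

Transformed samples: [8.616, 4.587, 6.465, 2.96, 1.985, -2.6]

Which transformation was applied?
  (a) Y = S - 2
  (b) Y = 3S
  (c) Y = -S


Checking option (c) Y = -S:
  S = -8.616 -> Y = 8.616 ✓
  S = -4.587 -> Y = 4.587 ✓
  S = -6.465 -> Y = 6.465 ✓
All samples match this transformation.

(c) -S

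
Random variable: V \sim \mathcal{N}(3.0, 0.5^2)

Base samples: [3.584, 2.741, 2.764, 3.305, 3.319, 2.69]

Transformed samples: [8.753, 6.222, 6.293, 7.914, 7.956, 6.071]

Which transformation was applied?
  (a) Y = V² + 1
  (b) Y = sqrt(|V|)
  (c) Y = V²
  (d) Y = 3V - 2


Checking option (d) Y = 3V - 2:
  V = 3.584 -> Y = 8.753 ✓
  V = 2.741 -> Y = 6.222 ✓
  V = 2.764 -> Y = 6.293 ✓
All samples match this transformation.

(d) 3V - 2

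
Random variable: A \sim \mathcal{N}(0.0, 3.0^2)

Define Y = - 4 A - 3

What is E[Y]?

For Y = -4A - 3:
E[Y] = -4 * E[A] - 3
E[A] = 0.0 = 0
E[Y] = -4 * 0 - 3 = -3

-3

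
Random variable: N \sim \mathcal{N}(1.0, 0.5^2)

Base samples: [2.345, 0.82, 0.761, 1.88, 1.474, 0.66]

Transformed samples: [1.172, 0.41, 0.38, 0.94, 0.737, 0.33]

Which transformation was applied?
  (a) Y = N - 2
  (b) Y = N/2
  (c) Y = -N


Checking option (b) Y = N/2:
  N = 2.345 -> Y = 1.172 ✓
  N = 0.82 -> Y = 0.41 ✓
  N = 0.761 -> Y = 0.38 ✓
All samples match this transformation.

(b) N/2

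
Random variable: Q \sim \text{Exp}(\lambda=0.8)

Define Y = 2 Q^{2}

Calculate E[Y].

E[Y] = 2*E[Q²]
E[Q] = 1.25
E[Q²] = Var(Q) + (E[Q])² = 1.5625 + 1.5625 = 3.125
E[Y] = 2*3.125 = 6.25

6.25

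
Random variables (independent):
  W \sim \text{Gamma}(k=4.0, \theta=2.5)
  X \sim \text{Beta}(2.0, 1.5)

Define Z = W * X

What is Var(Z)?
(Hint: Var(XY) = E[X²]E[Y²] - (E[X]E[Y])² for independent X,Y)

Var(XY) = E[X²]E[Y²] - (E[X]E[Y])²
E[W] = 10, Var(W) = 25
E[X] = 0.57142857, Var(X) = 0.054421769
E[W²] = 25 + 10² = 125
E[X²] = 0.054421769 + 0.57142857² = 0.38095238
Var(Z) = 125*0.38095238 - (10*0.57142857)²
= 47.619048 - 32.653061 = 14.965986

14.965986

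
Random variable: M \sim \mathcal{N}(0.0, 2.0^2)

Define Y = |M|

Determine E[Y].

For X ~ N(0, 2.0²), E[|X|] = sigma * sqrt(2/pi)
= 2.0 * sqrt(2/pi) = 1.5957691

1.5957691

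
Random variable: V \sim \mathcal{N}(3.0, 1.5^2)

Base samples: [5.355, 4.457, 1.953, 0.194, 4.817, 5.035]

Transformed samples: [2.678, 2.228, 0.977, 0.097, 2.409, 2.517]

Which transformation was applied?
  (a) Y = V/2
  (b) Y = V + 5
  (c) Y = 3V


Checking option (a) Y = V/2:
  V = 5.355 -> Y = 2.678 ✓
  V = 4.457 -> Y = 2.228 ✓
  V = 1.953 -> Y = 0.977 ✓
All samples match this transformation.

(a) V/2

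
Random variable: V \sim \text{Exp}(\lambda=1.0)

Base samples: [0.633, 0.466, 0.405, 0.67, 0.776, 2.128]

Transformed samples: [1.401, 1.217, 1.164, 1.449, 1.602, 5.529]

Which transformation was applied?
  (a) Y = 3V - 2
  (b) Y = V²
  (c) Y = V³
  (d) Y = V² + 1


Checking option (d) Y = V² + 1:
  V = 0.633 -> Y = 1.401 ✓
  V = 0.466 -> Y = 1.217 ✓
  V = 0.405 -> Y = 1.164 ✓
All samples match this transformation.

(d) V² + 1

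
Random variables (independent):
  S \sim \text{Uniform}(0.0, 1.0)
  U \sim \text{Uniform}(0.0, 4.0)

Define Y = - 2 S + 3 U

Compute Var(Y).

For independent RVs: Var(aX + bY) = a²Var(X) + b²Var(Y)
Var(S) = 0.083333333
Var(U) = 1.3333333
Var(Y) = (-2)²*0.083333333 + 3²*1.3333333
= 4*0.083333333 + 9*1.3333333 = 12.333333

12.333333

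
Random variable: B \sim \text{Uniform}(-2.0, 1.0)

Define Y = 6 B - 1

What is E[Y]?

For Y = 6B - 1:
E[Y] = 6 * E[B] - 1
E[B] = (-2 + 1)/2 = -0.5
E[Y] = 6 * (-0.5) - 1 = -4

-4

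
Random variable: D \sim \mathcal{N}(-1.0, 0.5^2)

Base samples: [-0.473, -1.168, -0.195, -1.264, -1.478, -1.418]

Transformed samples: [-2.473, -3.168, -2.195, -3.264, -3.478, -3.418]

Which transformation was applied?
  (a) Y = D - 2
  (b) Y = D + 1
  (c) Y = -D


Checking option (a) Y = D - 2:
  D = -0.473 -> Y = -2.473 ✓
  D = -1.168 -> Y = -3.168 ✓
  D = -0.195 -> Y = -2.195 ✓
All samples match this transformation.

(a) D - 2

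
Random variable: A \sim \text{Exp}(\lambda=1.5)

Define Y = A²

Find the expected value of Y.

Using E[X²] = Var(X) + (E[X])²:
E[A] = 0.66666667
Var(A) = 1/1.5^2 = 0.44444444
E[A²] = 0.44444444 + 0.66666667² = 0.44444444 + 0.44444444 = 0.88888889

0.88888889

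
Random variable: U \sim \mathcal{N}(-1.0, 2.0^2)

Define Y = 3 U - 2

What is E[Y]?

For Y = 3U - 2:
E[Y] = 3 * E[U] - 2
E[U] = -1.0 = -1
E[Y] = 3 * (-1) - 2 = -5

-5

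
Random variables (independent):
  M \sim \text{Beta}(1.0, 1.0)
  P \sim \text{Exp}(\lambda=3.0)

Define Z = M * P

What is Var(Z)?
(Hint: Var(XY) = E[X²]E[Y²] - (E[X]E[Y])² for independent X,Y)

Var(XY) = E[X²]E[Y²] - (E[X]E[Y])²
E[M] = 0.5, Var(M) = 0.083333333
E[P] = 0.33333333, Var(P) = 0.11111111
E[M²] = 0.083333333 + 0.5² = 0.33333333
E[P²] = 0.11111111 + 0.33333333² = 0.22222222
Var(Z) = 0.33333333*0.22222222 - (0.5*0.33333333)²
= 0.074074074 - 0.027777778 = 0.046296296

0.046296296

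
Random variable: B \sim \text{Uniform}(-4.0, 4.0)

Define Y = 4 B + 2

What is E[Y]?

For Y = 4B + 2:
E[Y] = 4 * E[B] + 2
E[B] = (-4 + 4)/2 = 0
E[Y] = 4 * 0 + 2 = 2

2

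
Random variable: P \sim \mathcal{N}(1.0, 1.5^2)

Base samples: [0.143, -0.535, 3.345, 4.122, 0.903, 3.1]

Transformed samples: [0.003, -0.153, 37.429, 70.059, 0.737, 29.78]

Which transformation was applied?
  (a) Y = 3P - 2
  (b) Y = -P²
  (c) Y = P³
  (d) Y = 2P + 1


Checking option (c) Y = P³:
  P = 0.143 -> Y = 0.003 ✓
  P = -0.535 -> Y = -0.153 ✓
  P = 3.345 -> Y = 37.429 ✓
All samples match this transformation.

(c) P³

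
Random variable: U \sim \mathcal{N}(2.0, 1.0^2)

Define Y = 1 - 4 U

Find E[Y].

For Y = -4U + 1:
E[Y] = -4 * E[U] + 1
E[U] = 2.0 = 2
E[Y] = -4 * 2 + 1 = -7

-7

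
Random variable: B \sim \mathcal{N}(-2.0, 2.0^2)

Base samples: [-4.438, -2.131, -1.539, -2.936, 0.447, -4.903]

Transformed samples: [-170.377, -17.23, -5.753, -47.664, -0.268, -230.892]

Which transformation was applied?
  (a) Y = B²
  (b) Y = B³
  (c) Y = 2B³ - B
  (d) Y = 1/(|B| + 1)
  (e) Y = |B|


Checking option (c) Y = 2B³ - B:
  B = -4.438 -> Y = -170.377 ✓
  B = -2.131 -> Y = -17.23 ✓
  B = -1.539 -> Y = -5.753 ✓
All samples match this transformation.

(c) 2B³ - B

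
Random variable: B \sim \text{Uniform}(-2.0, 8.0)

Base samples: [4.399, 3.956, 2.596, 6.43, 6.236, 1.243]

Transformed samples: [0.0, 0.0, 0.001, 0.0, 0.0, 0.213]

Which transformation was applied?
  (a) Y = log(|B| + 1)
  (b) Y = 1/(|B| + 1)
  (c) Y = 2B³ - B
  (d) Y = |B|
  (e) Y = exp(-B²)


Checking option (e) Y = exp(-B²):
  B = 4.399 -> Y = 0.0 ✓
  B = 3.956 -> Y = 0.0 ✓
  B = 2.596 -> Y = 0.001 ✓
All samples match this transformation.

(e) exp(-B²)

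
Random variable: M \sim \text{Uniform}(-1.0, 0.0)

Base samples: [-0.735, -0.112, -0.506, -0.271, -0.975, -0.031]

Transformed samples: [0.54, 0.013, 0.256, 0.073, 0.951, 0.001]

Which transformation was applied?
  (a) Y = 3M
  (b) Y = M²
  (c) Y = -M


Checking option (b) Y = M²:
  M = -0.735 -> Y = 0.54 ✓
  M = -0.112 -> Y = 0.013 ✓
  M = -0.506 -> Y = 0.256 ✓
All samples match this transformation.

(b) M²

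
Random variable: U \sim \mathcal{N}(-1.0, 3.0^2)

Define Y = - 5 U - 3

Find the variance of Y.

For Y = aU + b: Var(Y) = a² * Var(U)
Var(U) = 3.0^2 = 9
Var(Y) = (-5)² * 9 = 25 * 9 = 225

225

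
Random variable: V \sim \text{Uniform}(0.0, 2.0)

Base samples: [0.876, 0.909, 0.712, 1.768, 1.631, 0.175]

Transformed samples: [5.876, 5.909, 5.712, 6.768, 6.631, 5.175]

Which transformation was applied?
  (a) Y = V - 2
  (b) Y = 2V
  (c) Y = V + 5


Checking option (c) Y = V + 5:
  V = 0.876 -> Y = 5.876 ✓
  V = 0.909 -> Y = 5.909 ✓
  V = 0.712 -> Y = 5.712 ✓
All samples match this transformation.

(c) V + 5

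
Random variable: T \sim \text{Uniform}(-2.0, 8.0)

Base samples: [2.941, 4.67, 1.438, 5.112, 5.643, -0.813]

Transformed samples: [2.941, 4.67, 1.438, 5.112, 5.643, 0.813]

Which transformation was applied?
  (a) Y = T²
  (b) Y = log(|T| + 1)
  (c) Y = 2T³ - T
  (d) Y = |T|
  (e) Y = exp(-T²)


Checking option (d) Y = |T|:
  T = 2.941 -> Y = 2.941 ✓
  T = 4.67 -> Y = 4.67 ✓
  T = 1.438 -> Y = 1.438 ✓
All samples match this transformation.

(d) |T|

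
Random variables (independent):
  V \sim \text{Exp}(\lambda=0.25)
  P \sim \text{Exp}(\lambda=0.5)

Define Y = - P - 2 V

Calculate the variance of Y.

For independent RVs: Var(aX + bY) = a²Var(X) + b²Var(Y)
Var(V) = 16
Var(P) = 4
Var(Y) = (-2)²*16 + (-1)²*4
= 4*16 + 1*4 = 68

68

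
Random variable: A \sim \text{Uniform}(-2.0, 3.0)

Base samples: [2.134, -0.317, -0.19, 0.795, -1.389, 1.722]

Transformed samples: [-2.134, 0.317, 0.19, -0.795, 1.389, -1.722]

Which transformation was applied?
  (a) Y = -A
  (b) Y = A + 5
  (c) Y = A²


Checking option (a) Y = -A:
  A = 2.134 -> Y = -2.134 ✓
  A = -0.317 -> Y = 0.317 ✓
  A = -0.19 -> Y = 0.19 ✓
All samples match this transformation.

(a) -A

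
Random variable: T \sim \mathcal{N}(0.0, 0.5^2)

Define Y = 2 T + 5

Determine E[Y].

For Y = 2T + 5:
E[Y] = 2 * E[T] + 5
E[T] = 0.0 = 0
E[Y] = 2 * 0 + 5 = 5

5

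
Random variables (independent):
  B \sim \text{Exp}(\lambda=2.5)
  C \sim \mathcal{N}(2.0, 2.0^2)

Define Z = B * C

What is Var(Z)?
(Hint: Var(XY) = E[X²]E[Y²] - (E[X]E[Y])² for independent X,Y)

Var(XY) = E[X²]E[Y²] - (E[X]E[Y])²
E[B] = 0.4, Var(B) = 0.16
E[C] = 2, Var(C) = 4
E[B²] = 0.16 + 0.4² = 0.32
E[C²] = 4 + 2² = 8
Var(Z) = 0.32*8 - (0.4*2)²
= 2.56 - 0.64 = 1.92

1.92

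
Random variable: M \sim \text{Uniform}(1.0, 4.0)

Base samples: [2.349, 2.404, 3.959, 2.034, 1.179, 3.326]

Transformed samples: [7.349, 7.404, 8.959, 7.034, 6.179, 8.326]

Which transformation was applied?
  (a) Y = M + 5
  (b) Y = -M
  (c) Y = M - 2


Checking option (a) Y = M + 5:
  M = 2.349 -> Y = 7.349 ✓
  M = 2.404 -> Y = 7.404 ✓
  M = 3.959 -> Y = 8.959 ✓
All samples match this transformation.

(a) M + 5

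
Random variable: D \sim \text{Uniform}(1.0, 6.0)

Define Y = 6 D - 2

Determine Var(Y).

For Y = aD + b: Var(Y) = a² * Var(D)
Var(D) = (6 - 1)^2/12 = 2.0833333
Var(Y) = 6² * 2.0833333 = 36 * 2.0833333 = 75

75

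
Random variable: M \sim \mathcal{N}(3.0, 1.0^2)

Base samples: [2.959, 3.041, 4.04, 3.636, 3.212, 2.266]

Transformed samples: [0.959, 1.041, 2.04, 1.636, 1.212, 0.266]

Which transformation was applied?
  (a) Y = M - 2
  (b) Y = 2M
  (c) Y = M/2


Checking option (a) Y = M - 2:
  M = 2.959 -> Y = 0.959 ✓
  M = 3.041 -> Y = 1.041 ✓
  M = 4.04 -> Y = 2.04 ✓
All samples match this transformation.

(a) M - 2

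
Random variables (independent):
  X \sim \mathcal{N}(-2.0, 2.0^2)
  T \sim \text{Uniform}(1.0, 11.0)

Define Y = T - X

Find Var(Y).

For independent RVs: Var(aX + bY) = a²Var(X) + b²Var(Y)
Var(X) = 4
Var(T) = 8.3333333
Var(Y) = (-1)²*4 + 1²*8.3333333
= 1*4 + 1*8.3333333 = 12.333333

12.333333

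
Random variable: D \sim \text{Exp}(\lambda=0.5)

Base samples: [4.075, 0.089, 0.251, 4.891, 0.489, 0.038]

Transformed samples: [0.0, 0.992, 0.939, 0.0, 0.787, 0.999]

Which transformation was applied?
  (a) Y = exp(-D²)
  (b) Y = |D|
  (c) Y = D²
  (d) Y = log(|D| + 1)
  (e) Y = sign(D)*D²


Checking option (a) Y = exp(-D²):
  D = 4.075 -> Y = 0.0 ✓
  D = 0.089 -> Y = 0.992 ✓
  D = 0.251 -> Y = 0.939 ✓
All samples match this transformation.

(a) exp(-D²)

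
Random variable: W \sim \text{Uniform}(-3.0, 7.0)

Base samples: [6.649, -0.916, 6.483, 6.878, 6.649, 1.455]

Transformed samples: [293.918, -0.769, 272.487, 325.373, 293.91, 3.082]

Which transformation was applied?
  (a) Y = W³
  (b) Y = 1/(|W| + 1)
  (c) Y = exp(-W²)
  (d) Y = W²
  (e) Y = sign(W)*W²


Checking option (a) Y = W³:
  W = 6.649 -> Y = 293.918 ✓
  W = -0.916 -> Y = -0.769 ✓
  W = 6.483 -> Y = 272.487 ✓
All samples match this transformation.

(a) W³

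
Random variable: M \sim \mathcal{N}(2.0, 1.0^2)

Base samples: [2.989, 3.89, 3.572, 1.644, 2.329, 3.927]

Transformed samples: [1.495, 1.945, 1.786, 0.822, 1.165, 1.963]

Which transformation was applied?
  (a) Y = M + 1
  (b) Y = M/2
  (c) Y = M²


Checking option (b) Y = M/2:
  M = 2.989 -> Y = 1.495 ✓
  M = 3.89 -> Y = 1.945 ✓
  M = 3.572 -> Y = 1.786 ✓
All samples match this transformation.

(b) M/2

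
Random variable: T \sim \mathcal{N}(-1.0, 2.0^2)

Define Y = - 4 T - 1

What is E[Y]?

For Y = -4T - 1:
E[Y] = -4 * E[T] - 1
E[T] = -1.0 = -1
E[Y] = -4 * (-1) - 1 = 3

3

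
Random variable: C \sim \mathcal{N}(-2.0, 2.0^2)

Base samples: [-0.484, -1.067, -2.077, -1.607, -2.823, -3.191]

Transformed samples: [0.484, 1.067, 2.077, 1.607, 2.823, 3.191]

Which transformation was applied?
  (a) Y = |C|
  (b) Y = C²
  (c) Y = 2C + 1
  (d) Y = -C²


Checking option (a) Y = |C|:
  C = -0.484 -> Y = 0.484 ✓
  C = -1.067 -> Y = 1.067 ✓
  C = -2.077 -> Y = 2.077 ✓
All samples match this transformation.

(a) |C|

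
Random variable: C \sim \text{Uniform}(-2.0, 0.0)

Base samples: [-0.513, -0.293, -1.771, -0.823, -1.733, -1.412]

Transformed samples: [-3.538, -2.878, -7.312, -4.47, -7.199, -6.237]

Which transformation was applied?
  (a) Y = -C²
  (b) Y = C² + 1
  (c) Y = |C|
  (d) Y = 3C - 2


Checking option (d) Y = 3C - 2:
  C = -0.513 -> Y = -3.538 ✓
  C = -0.293 -> Y = -2.878 ✓
  C = -1.771 -> Y = -7.312 ✓
All samples match this transformation.

(d) 3C - 2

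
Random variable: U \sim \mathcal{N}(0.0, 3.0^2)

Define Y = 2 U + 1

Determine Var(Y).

For Y = aU + b: Var(Y) = a² * Var(U)
Var(U) = 3.0^2 = 9
Var(Y) = 2² * 9 = 4 * 9 = 36

36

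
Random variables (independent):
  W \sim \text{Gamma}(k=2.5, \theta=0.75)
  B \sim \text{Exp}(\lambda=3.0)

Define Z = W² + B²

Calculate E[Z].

E[Z] = E[W²] + E[B²]
E[W²] = Var(W) + E[W]² = 1.40625 + 3.515625 = 4.921875
E[B²] = Var(B) + E[B]² = 0.11111111 + 0.11111111 = 0.22222222
E[Z] = 4.921875 + 0.22222222 = 5.1440972

5.1440972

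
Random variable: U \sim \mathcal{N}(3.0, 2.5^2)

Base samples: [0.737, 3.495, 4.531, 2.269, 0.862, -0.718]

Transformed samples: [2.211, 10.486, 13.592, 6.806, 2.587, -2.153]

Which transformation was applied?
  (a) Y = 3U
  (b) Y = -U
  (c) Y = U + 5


Checking option (a) Y = 3U:
  U = 0.737 -> Y = 2.211 ✓
  U = 3.495 -> Y = 10.486 ✓
  U = 4.531 -> Y = 13.592 ✓
All samples match this transformation.

(a) 3U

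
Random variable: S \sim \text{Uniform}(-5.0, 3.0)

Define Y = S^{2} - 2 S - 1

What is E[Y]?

E[Y] = 1*E[S²] - 2*E[S] - 1
E[S] = -1
E[S²] = Var(S) + (E[S])² = 5.3333333 + 1 = 6.3333333
E[Y] = 1*6.3333333 - 2*(-1) - 1 = 7.3333333

7.3333333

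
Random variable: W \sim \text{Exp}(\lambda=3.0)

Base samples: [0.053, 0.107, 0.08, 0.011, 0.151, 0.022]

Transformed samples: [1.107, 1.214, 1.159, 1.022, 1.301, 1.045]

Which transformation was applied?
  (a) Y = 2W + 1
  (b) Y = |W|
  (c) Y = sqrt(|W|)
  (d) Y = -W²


Checking option (a) Y = 2W + 1:
  W = 0.053 -> Y = 1.107 ✓
  W = 0.107 -> Y = 1.214 ✓
  W = 0.08 -> Y = 1.159 ✓
All samples match this transformation.

(a) 2W + 1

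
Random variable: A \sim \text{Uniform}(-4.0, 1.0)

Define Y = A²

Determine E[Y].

Using E[X²] = Var(X) + (E[X])²:
E[A] = -1.5
Var(A) = (1 + 4)^2/12 = 2.0833333
E[A²] = 2.0833333 + (-1.5)² = 2.0833333 + 2.25 = 4.3333333

4.3333333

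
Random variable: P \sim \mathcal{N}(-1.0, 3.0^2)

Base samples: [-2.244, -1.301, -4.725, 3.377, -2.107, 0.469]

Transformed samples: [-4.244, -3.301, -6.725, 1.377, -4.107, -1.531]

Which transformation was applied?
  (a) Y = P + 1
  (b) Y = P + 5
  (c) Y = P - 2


Checking option (c) Y = P - 2:
  P = -2.244 -> Y = -4.244 ✓
  P = -1.301 -> Y = -3.301 ✓
  P = -4.725 -> Y = -6.725 ✓
All samples match this transformation.

(c) P - 2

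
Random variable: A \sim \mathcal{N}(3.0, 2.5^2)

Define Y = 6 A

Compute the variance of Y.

For Y = aA + b: Var(Y) = a² * Var(A)
Var(A) = 2.5^2 = 6.25
Var(Y) = 6² * 6.25 = 36 * 6.25 = 225

225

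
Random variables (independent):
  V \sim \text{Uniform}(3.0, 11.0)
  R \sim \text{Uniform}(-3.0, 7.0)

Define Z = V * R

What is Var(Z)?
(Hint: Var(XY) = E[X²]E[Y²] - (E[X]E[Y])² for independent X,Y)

Var(XY) = E[X²]E[Y²] - (E[X]E[Y])²
E[V] = 7, Var(V) = 5.3333333
E[R] = 2, Var(R) = 8.3333333
E[V²] = 5.3333333 + 7² = 54.333333
E[R²] = 8.3333333 + 2² = 12.333333
Var(Z) = 54.333333*12.333333 - (7*2)²
= 670.11111 - 196 = 474.11111

474.11111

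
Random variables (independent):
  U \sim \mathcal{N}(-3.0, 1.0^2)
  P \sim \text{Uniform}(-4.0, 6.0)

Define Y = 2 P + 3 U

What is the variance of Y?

For independent RVs: Var(aX + bY) = a²Var(X) + b²Var(Y)
Var(U) = 1
Var(P) = 8.3333333
Var(Y) = 3²*1 + 2²*8.3333333
= 9*1 + 4*8.3333333 = 42.333333

42.333333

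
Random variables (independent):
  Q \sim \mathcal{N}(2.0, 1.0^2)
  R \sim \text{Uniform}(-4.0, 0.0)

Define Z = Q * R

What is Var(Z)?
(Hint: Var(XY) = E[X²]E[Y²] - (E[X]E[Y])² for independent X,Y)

Var(XY) = E[X²]E[Y²] - (E[X]E[Y])²
E[Q] = 2, Var(Q) = 1
E[R] = -2, Var(R) = 1.3333333
E[Q²] = 1 + 2² = 5
E[R²] = 1.3333333 + (-2)² = 5.3333333
Var(Z) = 5*5.3333333 - (2*(-2))²
= 26.666667 - 16 = 10.666667

10.666667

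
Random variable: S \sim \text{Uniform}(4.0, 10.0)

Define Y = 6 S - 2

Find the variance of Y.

For Y = aS + b: Var(Y) = a² * Var(S)
Var(S) = (10 - 4)^2/12 = 3
Var(Y) = 6² * 3 = 36 * 3 = 108

108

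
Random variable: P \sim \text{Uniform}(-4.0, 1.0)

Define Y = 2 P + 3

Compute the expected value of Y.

For Y = 2P + 3:
E[Y] = 2 * E[P] + 3
E[P] = (-4 + 1)/2 = -1.5
E[Y] = 2 * (-1.5) + 3 = 0

0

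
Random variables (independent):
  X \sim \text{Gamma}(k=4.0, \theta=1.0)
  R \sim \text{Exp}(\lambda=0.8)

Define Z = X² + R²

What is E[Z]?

E[Z] = E[X²] + E[R²]
E[X²] = Var(X) + E[X]² = 4 + 16 = 20
E[R²] = Var(R) + E[R]² = 1.5625 + 1.5625 = 3.125
E[Z] = 20 + 3.125 = 23.125

23.125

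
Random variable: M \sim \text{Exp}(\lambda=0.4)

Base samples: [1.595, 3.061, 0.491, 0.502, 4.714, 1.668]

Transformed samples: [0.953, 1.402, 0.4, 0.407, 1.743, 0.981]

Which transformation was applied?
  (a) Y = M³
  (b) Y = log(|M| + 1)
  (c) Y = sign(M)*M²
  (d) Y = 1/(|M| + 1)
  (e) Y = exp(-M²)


Checking option (b) Y = log(|M| + 1):
  M = 1.595 -> Y = 0.953 ✓
  M = 3.061 -> Y = 1.402 ✓
  M = 0.491 -> Y = 0.4 ✓
All samples match this transformation.

(b) log(|M| + 1)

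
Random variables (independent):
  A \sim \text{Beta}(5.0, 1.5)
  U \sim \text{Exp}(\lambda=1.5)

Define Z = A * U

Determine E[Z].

For independent RVs: E[XY] = E[X]*E[Y]
E[A] = 0.76923077
E[U] = 0.66666667
E[Z] = 0.76923077 * 0.66666667 = 0.51282051

0.51282051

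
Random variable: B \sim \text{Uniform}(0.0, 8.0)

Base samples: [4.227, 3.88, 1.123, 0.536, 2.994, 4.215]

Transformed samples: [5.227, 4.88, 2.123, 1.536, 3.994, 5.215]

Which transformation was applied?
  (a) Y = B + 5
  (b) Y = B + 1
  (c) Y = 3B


Checking option (b) Y = B + 1:
  B = 4.227 -> Y = 5.227 ✓
  B = 3.88 -> Y = 4.88 ✓
  B = 1.123 -> Y = 2.123 ✓
All samples match this transformation.

(b) B + 1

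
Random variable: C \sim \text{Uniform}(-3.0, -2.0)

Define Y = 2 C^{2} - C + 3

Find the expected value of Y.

E[Y] = 2*E[C²] - 1*E[C] + 3
E[C] = -2.5
E[C²] = Var(C) + (E[C])² = 0.083333333 + 6.25 = 6.3333333
E[Y] = 2*6.3333333 - 1*(-2.5) + 3 = 18.166667

18.166667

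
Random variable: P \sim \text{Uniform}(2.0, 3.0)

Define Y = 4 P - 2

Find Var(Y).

For Y = aP + b: Var(Y) = a² * Var(P)
Var(P) = (3 - 2)^2/12 = 0.083333333
Var(Y) = 4² * 0.083333333 = 16 * 0.083333333 = 1.3333333

1.3333333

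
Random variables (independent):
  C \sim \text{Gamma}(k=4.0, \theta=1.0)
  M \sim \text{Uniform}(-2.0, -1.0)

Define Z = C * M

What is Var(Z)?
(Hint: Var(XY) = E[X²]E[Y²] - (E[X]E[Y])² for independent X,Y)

Var(XY) = E[X²]E[Y²] - (E[X]E[Y])²
E[C] = 4, Var(C) = 4
E[M] = -1.5, Var(M) = 0.083333333
E[C²] = 4 + 4² = 20
E[M²] = 0.083333333 + (-1.5)² = 2.3333333
Var(Z) = 20*2.3333333 - (4*(-1.5))²
= 46.666667 - 36 = 10.666667

10.666667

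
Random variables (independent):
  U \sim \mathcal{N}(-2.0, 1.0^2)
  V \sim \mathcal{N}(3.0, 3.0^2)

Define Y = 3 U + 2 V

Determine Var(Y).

For independent RVs: Var(aX + bY) = a²Var(X) + b²Var(Y)
Var(U) = 1
Var(V) = 9
Var(Y) = 3²*1 + 2²*9
= 9*1 + 4*9 = 45

45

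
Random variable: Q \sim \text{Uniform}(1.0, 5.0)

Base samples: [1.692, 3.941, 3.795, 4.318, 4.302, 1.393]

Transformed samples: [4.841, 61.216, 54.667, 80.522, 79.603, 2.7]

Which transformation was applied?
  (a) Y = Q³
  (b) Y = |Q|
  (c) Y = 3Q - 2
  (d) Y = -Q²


Checking option (a) Y = Q³:
  Q = 1.692 -> Y = 4.841 ✓
  Q = 3.941 -> Y = 61.216 ✓
  Q = 3.795 -> Y = 54.667 ✓
All samples match this transformation.

(a) Q³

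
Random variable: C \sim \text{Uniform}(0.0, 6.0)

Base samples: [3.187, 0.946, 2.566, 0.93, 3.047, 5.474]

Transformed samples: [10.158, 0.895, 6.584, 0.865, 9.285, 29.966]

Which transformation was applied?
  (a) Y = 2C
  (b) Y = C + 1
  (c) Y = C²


Checking option (c) Y = C²:
  C = 3.187 -> Y = 10.158 ✓
  C = 0.946 -> Y = 0.895 ✓
  C = 2.566 -> Y = 6.584 ✓
All samples match this transformation.

(c) C²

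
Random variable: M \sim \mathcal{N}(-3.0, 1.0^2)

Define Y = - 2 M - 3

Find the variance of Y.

For Y = aM + b: Var(Y) = a² * Var(M)
Var(M) = 1.0^2 = 1
Var(Y) = (-2)² * 1 = 4 * 1 = 4

4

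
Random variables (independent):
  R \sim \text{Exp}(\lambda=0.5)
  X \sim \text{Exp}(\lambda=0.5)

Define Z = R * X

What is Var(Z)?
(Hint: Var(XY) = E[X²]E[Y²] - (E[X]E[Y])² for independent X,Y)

Var(XY) = E[X²]E[Y²] - (E[X]E[Y])²
E[R] = 2, Var(R) = 4
E[X] = 2, Var(X) = 4
E[R²] = 4 + 2² = 8
E[X²] = 4 + 2² = 8
Var(Z) = 8*8 - (2*2)²
= 64 - 16 = 48

48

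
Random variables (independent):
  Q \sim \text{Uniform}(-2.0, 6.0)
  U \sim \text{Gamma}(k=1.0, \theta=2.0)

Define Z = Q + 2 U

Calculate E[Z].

E[Z] = 1*E[Q] + 2*E[U]
E[Q] = 2
E[U] = 2
E[Z] = 1*2 + 2*2 = 6

6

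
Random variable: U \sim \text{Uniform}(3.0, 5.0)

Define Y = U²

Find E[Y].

Using E[X²] = Var(X) + (E[X])²:
E[U] = 4
Var(U) = (5 - 3)^2/12 = 0.33333333
E[U²] = 0.33333333 + 4² = 0.33333333 + 16 = 16.333333

16.333333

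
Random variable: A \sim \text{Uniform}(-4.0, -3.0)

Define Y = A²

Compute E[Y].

E[A²] = Var(A) + (E[A])² = 0.083333333 + 12.25 = 12.333333

12.333333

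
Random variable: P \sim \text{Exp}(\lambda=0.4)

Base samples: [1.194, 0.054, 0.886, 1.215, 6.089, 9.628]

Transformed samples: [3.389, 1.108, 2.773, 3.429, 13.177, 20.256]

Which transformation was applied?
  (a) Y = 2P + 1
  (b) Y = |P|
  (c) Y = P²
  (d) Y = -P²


Checking option (a) Y = 2P + 1:
  P = 1.194 -> Y = 3.389 ✓
  P = 0.054 -> Y = 1.108 ✓
  P = 0.886 -> Y = 2.773 ✓
All samples match this transformation.

(a) 2P + 1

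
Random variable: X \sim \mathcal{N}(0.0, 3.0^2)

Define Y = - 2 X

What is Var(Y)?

For Y = aX + b: Var(Y) = a² * Var(X)
Var(X) = 3.0^2 = 9
Var(Y) = (-2)² * 9 = 4 * 9 = 36

36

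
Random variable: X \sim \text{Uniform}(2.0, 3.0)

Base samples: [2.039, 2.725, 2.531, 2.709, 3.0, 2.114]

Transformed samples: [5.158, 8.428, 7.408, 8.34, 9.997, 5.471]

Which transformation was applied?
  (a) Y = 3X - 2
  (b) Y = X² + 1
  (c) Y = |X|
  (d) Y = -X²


Checking option (b) Y = X² + 1:
  X = 2.039 -> Y = 5.158 ✓
  X = 2.725 -> Y = 8.428 ✓
  X = 2.531 -> Y = 7.408 ✓
All samples match this transformation.

(b) X² + 1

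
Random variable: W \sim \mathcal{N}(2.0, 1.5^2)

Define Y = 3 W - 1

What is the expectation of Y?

For Y = 3W - 1:
E[Y] = 3 * E[W] - 1
E[W] = 2.0 = 2
E[Y] = 3 * 2 - 1 = 5

5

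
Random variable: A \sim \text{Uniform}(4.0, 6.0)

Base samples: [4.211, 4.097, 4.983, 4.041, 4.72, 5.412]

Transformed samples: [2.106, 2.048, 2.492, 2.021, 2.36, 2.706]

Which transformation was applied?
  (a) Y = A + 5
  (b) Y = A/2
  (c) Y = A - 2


Checking option (b) Y = A/2:
  A = 4.211 -> Y = 2.106 ✓
  A = 4.097 -> Y = 2.048 ✓
  A = 4.983 -> Y = 2.492 ✓
All samples match this transformation.

(b) A/2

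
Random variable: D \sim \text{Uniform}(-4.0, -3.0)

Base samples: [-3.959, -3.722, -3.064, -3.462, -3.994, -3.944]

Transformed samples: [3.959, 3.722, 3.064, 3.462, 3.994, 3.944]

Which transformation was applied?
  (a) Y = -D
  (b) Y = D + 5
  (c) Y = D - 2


Checking option (a) Y = -D:
  D = -3.959 -> Y = 3.959 ✓
  D = -3.722 -> Y = 3.722 ✓
  D = -3.064 -> Y = 3.064 ✓
All samples match this transformation.

(a) -D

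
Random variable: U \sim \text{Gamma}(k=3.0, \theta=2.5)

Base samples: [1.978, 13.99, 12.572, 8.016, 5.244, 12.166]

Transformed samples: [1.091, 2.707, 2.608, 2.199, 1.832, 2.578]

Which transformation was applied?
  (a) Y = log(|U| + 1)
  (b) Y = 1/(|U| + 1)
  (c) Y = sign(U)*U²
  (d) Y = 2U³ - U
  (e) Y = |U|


Checking option (a) Y = log(|U| + 1):
  U = 1.978 -> Y = 1.091 ✓
  U = 13.99 -> Y = 2.707 ✓
  U = 12.572 -> Y = 2.608 ✓
All samples match this transformation.

(a) log(|U| + 1)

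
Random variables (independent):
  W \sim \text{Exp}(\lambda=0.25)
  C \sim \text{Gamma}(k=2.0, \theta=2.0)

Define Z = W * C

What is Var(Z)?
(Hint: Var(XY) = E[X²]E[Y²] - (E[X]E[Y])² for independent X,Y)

Var(XY) = E[X²]E[Y²] - (E[X]E[Y])²
E[W] = 4, Var(W) = 16
E[C] = 4, Var(C) = 8
E[W²] = 16 + 4² = 32
E[C²] = 8 + 4² = 24
Var(Z) = 32*24 - (4*4)²
= 768 - 256 = 512

512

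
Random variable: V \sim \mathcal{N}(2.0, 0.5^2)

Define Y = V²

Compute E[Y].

E[V²] = Var(V) + (E[V])² = 0.25 + 4 = 4.25

4.25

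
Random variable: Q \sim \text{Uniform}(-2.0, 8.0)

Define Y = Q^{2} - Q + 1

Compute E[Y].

E[Y] = 1*E[Q²] - 1*E[Q] + 1
E[Q] = 3
E[Q²] = Var(Q) + (E[Q])² = 8.3333333 + 9 = 17.333333
E[Y] = 1*17.333333 - 1*3 + 1 = 15.333333

15.333333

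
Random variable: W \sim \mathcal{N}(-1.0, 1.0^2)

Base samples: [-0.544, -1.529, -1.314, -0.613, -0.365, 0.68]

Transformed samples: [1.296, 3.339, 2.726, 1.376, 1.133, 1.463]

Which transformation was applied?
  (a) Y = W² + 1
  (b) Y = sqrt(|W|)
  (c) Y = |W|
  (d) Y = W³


Checking option (a) Y = W² + 1:
  W = -0.544 -> Y = 1.296 ✓
  W = -1.529 -> Y = 3.339 ✓
  W = -1.314 -> Y = 2.726 ✓
All samples match this transformation.

(a) W² + 1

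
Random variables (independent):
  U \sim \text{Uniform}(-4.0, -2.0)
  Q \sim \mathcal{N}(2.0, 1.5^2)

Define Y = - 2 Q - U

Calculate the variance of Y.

For independent RVs: Var(aX + bY) = a²Var(X) + b²Var(Y)
Var(U) = 0.33333333
Var(Q) = 2.25
Var(Y) = (-1)²*0.33333333 + (-2)²*2.25
= 1*0.33333333 + 4*2.25 = 9.3333333

9.3333333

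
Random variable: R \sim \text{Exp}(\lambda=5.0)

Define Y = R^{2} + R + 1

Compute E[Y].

E[Y] = 1*E[R²] + 1*E[R] + 1
E[R] = 0.2
E[R²] = Var(R) + (E[R])² = 0.04 + 0.04 = 0.08
E[Y] = 1*0.08 + 1*0.2 + 1 = 1.28

1.28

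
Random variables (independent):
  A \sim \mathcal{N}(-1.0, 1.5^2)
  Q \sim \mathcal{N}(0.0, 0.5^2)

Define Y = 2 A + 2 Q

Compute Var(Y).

For independent RVs: Var(aX + bY) = a²Var(X) + b²Var(Y)
Var(A) = 2.25
Var(Q) = 0.25
Var(Y) = 2²*2.25 + 2²*0.25
= 4*2.25 + 4*0.25 = 10

10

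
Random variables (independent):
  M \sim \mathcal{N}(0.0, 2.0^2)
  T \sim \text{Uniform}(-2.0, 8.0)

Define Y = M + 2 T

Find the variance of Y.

For independent RVs: Var(aX + bY) = a²Var(X) + b²Var(Y)
Var(M) = 4
Var(T) = 8.3333333
Var(Y) = 1²*4 + 2²*8.3333333
= 1*4 + 4*8.3333333 = 37.333333

37.333333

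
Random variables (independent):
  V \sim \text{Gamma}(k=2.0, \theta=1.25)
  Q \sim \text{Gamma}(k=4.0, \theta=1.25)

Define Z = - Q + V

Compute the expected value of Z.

E[Z] = 1*E[V] - 1*E[Q]
E[V] = 2.5
E[Q] = 5
E[Z] = 1*2.5 - 1*5 = -2.5

-2.5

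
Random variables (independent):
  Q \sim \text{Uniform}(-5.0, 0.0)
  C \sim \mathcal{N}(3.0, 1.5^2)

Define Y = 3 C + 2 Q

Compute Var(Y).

For independent RVs: Var(aX + bY) = a²Var(X) + b²Var(Y)
Var(Q) = 2.0833333
Var(C) = 2.25
Var(Y) = 2²*2.0833333 + 3²*2.25
= 4*2.0833333 + 9*2.25 = 28.583333

28.583333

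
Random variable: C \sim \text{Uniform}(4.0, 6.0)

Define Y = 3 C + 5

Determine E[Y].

For Y = 3C + 5:
E[Y] = 3 * E[C] + 5
E[C] = (4 + 6)/2 = 5
E[Y] = 3 * 5 + 5 = 20

20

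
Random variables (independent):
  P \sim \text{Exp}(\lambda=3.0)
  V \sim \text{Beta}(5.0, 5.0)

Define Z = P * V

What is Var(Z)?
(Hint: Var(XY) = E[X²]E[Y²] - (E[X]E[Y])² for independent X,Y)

Var(XY) = E[X²]E[Y²] - (E[X]E[Y])²
E[P] = 0.33333333, Var(P) = 0.11111111
E[V] = 0.5, Var(V) = 0.022727273
E[P²] = 0.11111111 + 0.33333333² = 0.22222222
E[V²] = 0.022727273 + 0.5² = 0.27272727
Var(Z) = 0.22222222*0.27272727 - (0.33333333*0.5)²
= 0.060606061 - 0.027777778 = 0.032828283

0.032828283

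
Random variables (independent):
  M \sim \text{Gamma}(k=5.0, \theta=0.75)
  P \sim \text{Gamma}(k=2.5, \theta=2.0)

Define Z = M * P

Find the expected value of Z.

For independent RVs: E[XY] = E[X]*E[Y]
E[M] = 3.75
E[P] = 5
E[Z] = 3.75 * 5 = 18.75

18.75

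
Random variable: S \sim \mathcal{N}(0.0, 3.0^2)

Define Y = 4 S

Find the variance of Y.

For Y = aS + b: Var(Y) = a² * Var(S)
Var(S) = 3.0^2 = 9
Var(Y) = 4² * 9 = 16 * 9 = 144

144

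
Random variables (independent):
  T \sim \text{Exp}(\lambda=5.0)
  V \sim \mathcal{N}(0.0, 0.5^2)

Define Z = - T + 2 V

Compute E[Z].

E[Z] = -1*E[T] + 2*E[V]
E[T] = 0.2
E[V] = 0
E[Z] = -1*0.2 + 2*0 = -0.2

-0.2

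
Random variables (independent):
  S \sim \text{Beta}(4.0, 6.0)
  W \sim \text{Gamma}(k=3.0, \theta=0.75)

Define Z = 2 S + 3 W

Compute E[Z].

E[Z] = 2*E[S] + 3*E[W]
E[S] = 0.4
E[W] = 2.25
E[Z] = 2*0.4 + 3*2.25 = 7.55

7.55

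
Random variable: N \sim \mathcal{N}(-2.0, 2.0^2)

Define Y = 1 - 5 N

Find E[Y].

For Y = -5N + 1:
E[Y] = -5 * E[N] + 1
E[N] = -2.0 = -2
E[Y] = -5 * (-2) + 1 = 11

11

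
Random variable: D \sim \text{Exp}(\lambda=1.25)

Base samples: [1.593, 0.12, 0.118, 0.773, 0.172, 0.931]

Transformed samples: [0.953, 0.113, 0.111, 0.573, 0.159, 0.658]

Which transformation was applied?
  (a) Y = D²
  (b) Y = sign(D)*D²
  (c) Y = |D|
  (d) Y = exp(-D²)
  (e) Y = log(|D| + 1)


Checking option (e) Y = log(|D| + 1):
  D = 1.593 -> Y = 0.953 ✓
  D = 0.12 -> Y = 0.113 ✓
  D = 0.118 -> Y = 0.111 ✓
All samples match this transformation.

(e) log(|D| + 1)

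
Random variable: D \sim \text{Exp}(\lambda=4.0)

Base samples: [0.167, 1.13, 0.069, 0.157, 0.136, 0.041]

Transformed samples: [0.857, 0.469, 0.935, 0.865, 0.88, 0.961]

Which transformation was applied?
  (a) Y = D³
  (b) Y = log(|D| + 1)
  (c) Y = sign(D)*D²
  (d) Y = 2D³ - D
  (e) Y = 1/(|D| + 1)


Checking option (e) Y = 1/(|D| + 1):
  D = 0.167 -> Y = 0.857 ✓
  D = 1.13 -> Y = 0.469 ✓
  D = 0.069 -> Y = 0.935 ✓
All samples match this transformation.

(e) 1/(|D| + 1)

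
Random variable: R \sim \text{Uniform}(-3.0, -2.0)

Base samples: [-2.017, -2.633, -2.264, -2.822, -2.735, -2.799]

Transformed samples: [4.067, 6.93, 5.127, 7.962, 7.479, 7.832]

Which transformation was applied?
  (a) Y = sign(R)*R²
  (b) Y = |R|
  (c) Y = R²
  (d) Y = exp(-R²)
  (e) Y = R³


Checking option (c) Y = R²:
  R = -2.017 -> Y = 4.067 ✓
  R = -2.633 -> Y = 6.93 ✓
  R = -2.264 -> Y = 5.127 ✓
All samples match this transformation.

(c) R²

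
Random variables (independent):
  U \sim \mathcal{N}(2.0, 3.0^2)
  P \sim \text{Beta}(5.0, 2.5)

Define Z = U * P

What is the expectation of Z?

For independent RVs: E[XY] = E[X]*E[Y]
E[U] = 2
E[P] = 0.66666667
E[Z] = 2 * 0.66666667 = 1.3333333

1.3333333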